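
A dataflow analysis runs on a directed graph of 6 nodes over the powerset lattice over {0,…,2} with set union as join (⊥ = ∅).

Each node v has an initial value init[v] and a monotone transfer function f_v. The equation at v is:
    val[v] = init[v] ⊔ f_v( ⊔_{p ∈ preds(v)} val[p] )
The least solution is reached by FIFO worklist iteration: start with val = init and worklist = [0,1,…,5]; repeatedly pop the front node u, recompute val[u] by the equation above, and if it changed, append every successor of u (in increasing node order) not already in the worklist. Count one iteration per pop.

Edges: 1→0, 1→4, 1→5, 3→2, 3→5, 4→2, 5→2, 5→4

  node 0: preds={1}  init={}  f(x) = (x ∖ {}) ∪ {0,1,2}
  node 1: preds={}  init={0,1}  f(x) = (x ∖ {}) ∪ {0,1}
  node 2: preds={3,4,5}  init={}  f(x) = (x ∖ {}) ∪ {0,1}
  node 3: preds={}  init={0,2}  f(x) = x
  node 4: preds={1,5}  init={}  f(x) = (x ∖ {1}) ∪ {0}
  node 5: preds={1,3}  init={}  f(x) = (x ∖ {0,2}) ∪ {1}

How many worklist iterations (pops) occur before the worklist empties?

8

Worklist (8 pops):
  #1 pop 0: in={0,1} → {0,1,2} (was {}); enqueue []
  #2 pop 1: in={} → {0,1} (no change)
  #3 pop 2: in={0,2} → {0,1,2} (was {}); enqueue []
  #4 pop 3: in={} → {0,2} (no change)
  #5 pop 4: in={0,1} → {0} (was {}); enqueue [2]
  #6 pop 5: in={0,1,2} → {1} (was {}); enqueue [4]
  #7 pop 2: in={0,1,2} → {0,1,2} (no change)
  #8 pop 4: in={0,1} → {0} (no change)

Fixpoint:
  val[0] = {0,1,2}
  val[1] = {0,1}
  val[2] = {0,1,2}
  val[3] = {0,2}
  val[4] = {0}
  val[5] = {1}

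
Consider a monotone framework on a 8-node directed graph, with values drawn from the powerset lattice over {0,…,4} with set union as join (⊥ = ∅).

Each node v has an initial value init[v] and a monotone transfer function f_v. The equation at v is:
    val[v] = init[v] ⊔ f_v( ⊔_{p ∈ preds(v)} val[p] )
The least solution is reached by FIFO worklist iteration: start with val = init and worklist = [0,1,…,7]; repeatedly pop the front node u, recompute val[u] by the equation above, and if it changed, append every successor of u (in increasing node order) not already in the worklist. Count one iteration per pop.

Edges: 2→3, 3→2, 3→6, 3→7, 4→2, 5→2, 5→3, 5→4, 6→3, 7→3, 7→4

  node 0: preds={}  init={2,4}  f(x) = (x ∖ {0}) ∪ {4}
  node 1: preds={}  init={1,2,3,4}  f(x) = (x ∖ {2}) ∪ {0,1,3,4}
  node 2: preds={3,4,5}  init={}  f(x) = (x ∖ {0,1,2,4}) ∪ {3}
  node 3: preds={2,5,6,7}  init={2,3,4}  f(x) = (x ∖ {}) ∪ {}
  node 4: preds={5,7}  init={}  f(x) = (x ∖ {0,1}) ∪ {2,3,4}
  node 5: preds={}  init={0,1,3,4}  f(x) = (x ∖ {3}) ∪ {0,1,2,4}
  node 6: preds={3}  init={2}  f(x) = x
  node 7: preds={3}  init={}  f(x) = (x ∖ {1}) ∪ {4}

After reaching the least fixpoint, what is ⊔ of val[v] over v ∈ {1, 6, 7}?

{0,1,2,3,4}

Worklist (11 pops):
  #1 pop 0: in={} → {2,4} (no change)
  #2 pop 1: in={} → {0,1,2,3,4} (was {1,2,3,4}); enqueue []
  #3 pop 2: in={0,1,2,3,4} → {3} (was {}); enqueue []
  #4 pop 3: in={0,1,2,3,4} → {0,1,2,3,4} (was {2,3,4}); enqueue [2]
  #5 pop 4: in={0,1,3,4} → {2,3,4} (was {}); enqueue []
  #6 pop 5: in={} → {0,1,2,3,4} (was {0,1,3,4}); enqueue [3,4]
  #7 pop 6: in={0,1,2,3,4} → {0,1,2,3,4} (was {2}); enqueue []
  #8 pop 7: in={0,1,2,3,4} → {0,2,3,4} (was {}); enqueue []
  #9 pop 2: in={0,1,2,3,4} → {3} (no change)
  #10 pop 3: in={0,1,2,3,4} → {0,1,2,3,4} (no change)
  #11 pop 4: in={0,1,2,3,4} → {2,3,4} (no change)

Fixpoint:
  val[0] = {2,4}
  val[1] = {0,1,2,3,4}
  val[2] = {3}
  val[3] = {0,1,2,3,4}
  val[4] = {2,3,4}
  val[5] = {0,1,2,3,4}
  val[6] = {0,1,2,3,4}
  val[7] = {0,2,3,4}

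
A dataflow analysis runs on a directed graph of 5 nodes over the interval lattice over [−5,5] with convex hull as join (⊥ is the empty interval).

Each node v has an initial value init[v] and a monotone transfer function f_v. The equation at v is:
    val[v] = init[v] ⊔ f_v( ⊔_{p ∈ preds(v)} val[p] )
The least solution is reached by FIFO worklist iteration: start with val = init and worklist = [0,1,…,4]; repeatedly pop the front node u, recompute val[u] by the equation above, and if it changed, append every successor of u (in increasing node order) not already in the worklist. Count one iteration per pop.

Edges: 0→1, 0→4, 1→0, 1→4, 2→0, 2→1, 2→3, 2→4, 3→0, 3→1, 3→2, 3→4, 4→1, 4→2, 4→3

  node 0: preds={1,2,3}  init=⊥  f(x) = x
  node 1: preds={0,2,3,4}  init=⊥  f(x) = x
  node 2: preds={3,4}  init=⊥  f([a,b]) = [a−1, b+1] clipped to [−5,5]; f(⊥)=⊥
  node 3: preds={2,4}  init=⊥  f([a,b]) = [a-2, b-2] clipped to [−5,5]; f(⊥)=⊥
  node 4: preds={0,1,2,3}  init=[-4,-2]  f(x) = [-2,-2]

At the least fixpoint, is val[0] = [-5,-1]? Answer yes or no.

yes

Trace (10 dequeues):
  [1] u=0 | in ⊥ | out ⊥ | ==
  [2] u=1 | in [-4,-2] | out [-4,-2] | prev ⊥ | push {0}
  [3] u=2 | in [-4,-2] | out [-5,-1] | prev ⊥ | push {1}
  [4] u=3 | in [-5,-1] | out [-5,-3] | prev ⊥ | push {2}
  [5] u=4 | in [-5,-1] | out [-4,-2] | ==
  [6] u=0 | in [-5,-1] | out [-5,-1] | prev ⊥ | push {4}
  [7] u=1 | in [-5,-1] | out [-5,-1] | prev [-4,-2] | push {0}
  [8] u=2 | in [-5,-2] | out [-5,-1] | ==
  [9] u=4 | in [-5,-1] | out [-4,-2] | ==
  [10] u=0 | in [-5,-1] | out [-5,-1] | ==

Converged values:
  [0] [-5,-1]
  [1] [-5,-1]
  [2] [-5,-1]
  [3] [-5,-3]
  [4] [-4,-2]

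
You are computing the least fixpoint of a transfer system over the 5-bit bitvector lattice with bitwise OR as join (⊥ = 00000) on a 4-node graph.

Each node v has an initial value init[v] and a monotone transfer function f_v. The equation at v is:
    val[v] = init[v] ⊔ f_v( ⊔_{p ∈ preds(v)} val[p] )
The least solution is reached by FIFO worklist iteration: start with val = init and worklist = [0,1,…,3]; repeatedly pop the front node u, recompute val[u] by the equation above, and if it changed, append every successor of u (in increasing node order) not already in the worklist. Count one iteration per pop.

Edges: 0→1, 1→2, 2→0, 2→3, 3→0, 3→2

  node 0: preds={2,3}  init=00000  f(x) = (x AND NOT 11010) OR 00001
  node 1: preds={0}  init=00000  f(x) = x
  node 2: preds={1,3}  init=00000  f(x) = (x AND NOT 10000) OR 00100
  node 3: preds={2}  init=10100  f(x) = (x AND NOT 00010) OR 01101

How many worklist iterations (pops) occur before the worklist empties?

8

Trace (8 dequeues):
  [1] u=0 | in 10100 | out 00101 | prev 00000 | push {}
  [2] u=1 | in 00101 | out 00101 | prev 00000 | push {}
  [3] u=2 | in 10101 | out 00101 | prev 00000 | push {0}
  [4] u=3 | in 00101 | out 11101 | prev 10100 | push {2}
  [5] u=0 | in 11101 | out 00101 | ==
  [6] u=2 | in 11101 | out 01101 | prev 00101 | push {0,3}
  [7] u=0 | in 11101 | out 00101 | ==
  [8] u=3 | in 01101 | out 11101 | ==

Converged values:
  [0] 00101
  [1] 00101
  [2] 01101
  [3] 11101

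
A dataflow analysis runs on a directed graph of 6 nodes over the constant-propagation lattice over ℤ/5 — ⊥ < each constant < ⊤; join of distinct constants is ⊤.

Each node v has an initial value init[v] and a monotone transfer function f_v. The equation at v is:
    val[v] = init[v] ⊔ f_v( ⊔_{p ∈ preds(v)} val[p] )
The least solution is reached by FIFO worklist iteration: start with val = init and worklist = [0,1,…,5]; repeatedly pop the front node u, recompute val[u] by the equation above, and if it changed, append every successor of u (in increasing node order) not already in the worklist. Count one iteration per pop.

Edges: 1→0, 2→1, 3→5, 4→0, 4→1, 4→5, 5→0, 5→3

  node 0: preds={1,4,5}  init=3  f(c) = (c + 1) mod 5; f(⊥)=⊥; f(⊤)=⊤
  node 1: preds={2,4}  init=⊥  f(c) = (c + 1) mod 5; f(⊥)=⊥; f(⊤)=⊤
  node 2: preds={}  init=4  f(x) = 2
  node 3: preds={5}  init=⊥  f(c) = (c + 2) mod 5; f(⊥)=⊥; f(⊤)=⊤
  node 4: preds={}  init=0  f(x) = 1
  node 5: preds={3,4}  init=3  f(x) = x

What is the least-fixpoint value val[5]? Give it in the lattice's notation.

Trace (10 dequeues):
  [1] u=0 | in ⊤ | out ⊤ | prev 3 | push {}
  [2] u=1 | in ⊤ | out ⊤ | prev ⊥ | push {0}
  [3] u=2 | in ⊥ | out ⊤ | prev 4 | push {1}
  [4] u=3 | in 3 | out 0 | prev ⊥ | push {}
  [5] u=4 | in ⊥ | out ⊤ | prev 0 | push {}
  [6] u=5 | in ⊤ | out ⊤ | prev 3 | push {3}
  [7] u=0 | in ⊤ | out ⊤ | ==
  [8] u=1 | in ⊤ | out ⊤ | ==
  [9] u=3 | in ⊤ | out ⊤ | prev 0 | push {5}
  [10] u=5 | in ⊤ | out ⊤ | ==

Converged values:
  [0] ⊤
  [1] ⊤
  [2] ⊤
  [3] ⊤
  [4] ⊤
  [5] ⊤

⊤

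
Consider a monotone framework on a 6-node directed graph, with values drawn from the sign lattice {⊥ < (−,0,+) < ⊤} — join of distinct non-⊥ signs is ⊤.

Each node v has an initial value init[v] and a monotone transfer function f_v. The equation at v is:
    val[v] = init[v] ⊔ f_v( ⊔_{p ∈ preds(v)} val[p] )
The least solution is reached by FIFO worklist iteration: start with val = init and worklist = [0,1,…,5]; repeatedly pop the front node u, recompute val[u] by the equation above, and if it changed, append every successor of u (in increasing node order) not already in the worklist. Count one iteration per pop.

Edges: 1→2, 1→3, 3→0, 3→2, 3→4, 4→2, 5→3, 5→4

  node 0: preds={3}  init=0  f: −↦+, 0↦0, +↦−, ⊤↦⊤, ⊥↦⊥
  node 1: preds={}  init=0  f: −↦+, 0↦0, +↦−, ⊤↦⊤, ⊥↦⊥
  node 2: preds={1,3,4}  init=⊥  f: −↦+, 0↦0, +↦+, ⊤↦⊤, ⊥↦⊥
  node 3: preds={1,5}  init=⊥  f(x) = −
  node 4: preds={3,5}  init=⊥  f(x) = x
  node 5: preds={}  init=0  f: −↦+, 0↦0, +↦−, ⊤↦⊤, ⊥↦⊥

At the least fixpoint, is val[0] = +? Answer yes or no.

Iteration log — 8 steps:
  step 1. node 0  ⊔preds=⊥  new=0  stable
  step 2. node 1  ⊔preds=⊥  new=0  stable
  step 3. node 2  ⊔preds=0  new=0  old=⊥  +wl: 
  step 4. node 3  ⊔preds=0  new=−  old=⊥  +wl: 0,2
  step 5. node 4  ⊔preds=⊤  new=⊤  old=⊥  +wl: 
  step 6. node 5  ⊔preds=⊥  new=0  stable
  step 7. node 0  ⊔preds=−  new=⊤  old=0  +wl: 
  step 8. node 2  ⊔preds=⊤  new=⊤  old=0  +wl: 

Least fixpoint reached:
  node 0: ⊤
  node 1: 0
  node 2: ⊤
  node 3: −
  node 4: ⊤
  node 5: 0

no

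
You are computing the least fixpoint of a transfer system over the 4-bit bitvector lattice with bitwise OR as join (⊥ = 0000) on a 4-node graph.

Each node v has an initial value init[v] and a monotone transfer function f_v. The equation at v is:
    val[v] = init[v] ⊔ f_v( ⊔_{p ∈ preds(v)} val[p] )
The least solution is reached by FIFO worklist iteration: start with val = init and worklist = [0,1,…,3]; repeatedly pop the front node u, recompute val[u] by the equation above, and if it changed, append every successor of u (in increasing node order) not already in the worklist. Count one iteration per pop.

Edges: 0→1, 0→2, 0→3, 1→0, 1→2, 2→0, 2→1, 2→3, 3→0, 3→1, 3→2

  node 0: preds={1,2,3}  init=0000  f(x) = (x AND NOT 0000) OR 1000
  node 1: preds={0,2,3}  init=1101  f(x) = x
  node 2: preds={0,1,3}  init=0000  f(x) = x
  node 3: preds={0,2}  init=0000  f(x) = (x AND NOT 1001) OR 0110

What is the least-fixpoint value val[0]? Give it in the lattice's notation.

1111

Trace (10 dequeues):
  [1] u=0 | in 1101 | out 1101 | prev 0000 | push {}
  [2] u=1 | in 1101 | out 1101 | ==
  [3] u=2 | in 1101 | out 1101 | prev 0000 | push {0,1}
  [4] u=3 | in 1101 | out 0110 | prev 0000 | push {2}
  [5] u=0 | in 1111 | out 1111 | prev 1101 | push {3}
  [6] u=1 | in 1111 | out 1111 | prev 1101 | push {0}
  [7] u=2 | in 1111 | out 1111 | prev 1101 | push {1}
  [8] u=3 | in 1111 | out 0110 | ==
  [9] u=0 | in 1111 | out 1111 | ==
  [10] u=1 | in 1111 | out 1111 | ==

Converged values:
  [0] 1111
  [1] 1111
  [2] 1111
  [3] 0110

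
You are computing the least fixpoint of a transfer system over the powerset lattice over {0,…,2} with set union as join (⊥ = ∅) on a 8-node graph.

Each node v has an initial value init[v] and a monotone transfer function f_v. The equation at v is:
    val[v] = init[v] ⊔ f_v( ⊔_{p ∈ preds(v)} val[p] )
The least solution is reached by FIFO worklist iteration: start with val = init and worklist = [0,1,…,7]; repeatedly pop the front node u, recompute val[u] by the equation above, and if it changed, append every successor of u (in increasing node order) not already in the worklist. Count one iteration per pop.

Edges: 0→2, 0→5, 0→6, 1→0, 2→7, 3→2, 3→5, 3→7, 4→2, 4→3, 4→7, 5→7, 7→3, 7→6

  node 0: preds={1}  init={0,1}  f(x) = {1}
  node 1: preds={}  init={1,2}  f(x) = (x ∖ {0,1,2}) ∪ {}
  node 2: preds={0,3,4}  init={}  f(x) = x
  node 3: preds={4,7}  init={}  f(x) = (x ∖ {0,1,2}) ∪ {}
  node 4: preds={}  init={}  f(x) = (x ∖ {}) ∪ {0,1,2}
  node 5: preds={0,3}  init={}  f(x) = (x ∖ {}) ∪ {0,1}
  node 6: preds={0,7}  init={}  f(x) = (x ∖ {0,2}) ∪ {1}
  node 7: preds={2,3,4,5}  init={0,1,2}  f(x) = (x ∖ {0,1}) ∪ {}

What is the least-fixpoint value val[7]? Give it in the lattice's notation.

{0,1,2}

Worklist (11 pops):
  #1 pop 0: in={1,2} → {0,1} (no change)
  #2 pop 1: in={} → {1,2} (no change)
  #3 pop 2: in={0,1} → {0,1} (was {}); enqueue []
  #4 pop 3: in={0,1,2} → {} (no change)
  #5 pop 4: in={} → {0,1,2} (was {}); enqueue [2,3]
  #6 pop 5: in={0,1} → {0,1} (was {}); enqueue []
  #7 pop 6: in={0,1,2} → {1} (was {}); enqueue []
  #8 pop 7: in={0,1,2} → {0,1,2} (no change)
  #9 pop 2: in={0,1,2} → {0,1,2} (was {0,1}); enqueue [7]
  #10 pop 3: in={0,1,2} → {} (no change)
  #11 pop 7: in={0,1,2} → {0,1,2} (no change)

Fixpoint:
  val[0] = {0,1}
  val[1] = {1,2}
  val[2] = {0,1,2}
  val[3] = {}
  val[4] = {0,1,2}
  val[5] = {0,1}
  val[6] = {1}
  val[7] = {0,1,2}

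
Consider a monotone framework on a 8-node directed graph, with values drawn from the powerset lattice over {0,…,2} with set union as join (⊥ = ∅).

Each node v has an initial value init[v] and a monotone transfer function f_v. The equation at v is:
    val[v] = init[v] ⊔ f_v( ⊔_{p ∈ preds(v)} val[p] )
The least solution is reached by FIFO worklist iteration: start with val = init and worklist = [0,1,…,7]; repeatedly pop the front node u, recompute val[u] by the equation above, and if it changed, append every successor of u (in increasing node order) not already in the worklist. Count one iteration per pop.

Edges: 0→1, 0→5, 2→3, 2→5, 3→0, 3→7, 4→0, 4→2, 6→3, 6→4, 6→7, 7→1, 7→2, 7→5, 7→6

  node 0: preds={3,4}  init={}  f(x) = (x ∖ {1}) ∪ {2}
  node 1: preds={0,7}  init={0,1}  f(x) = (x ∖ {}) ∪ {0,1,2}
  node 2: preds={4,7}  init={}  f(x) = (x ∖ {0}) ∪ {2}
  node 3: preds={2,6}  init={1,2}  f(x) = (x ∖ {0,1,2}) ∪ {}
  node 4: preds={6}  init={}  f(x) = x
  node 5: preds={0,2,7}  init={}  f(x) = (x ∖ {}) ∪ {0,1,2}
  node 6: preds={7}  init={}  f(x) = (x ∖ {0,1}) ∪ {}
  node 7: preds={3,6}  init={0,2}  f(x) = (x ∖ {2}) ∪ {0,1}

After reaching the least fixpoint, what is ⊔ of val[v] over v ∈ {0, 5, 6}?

{0,1,2}

Trace (16 dequeues):
  [1] u=0 | in {1,2} | out {2} | prev {} | push {}
  [2] u=1 | in {0,2} | out {0,1,2} | prev {0,1} | push {}
  [3] u=2 | in {0,2} | out {2} | prev {} | push {}
  [4] u=3 | in {2} | out {1,2} | ==
  [5] u=4 | in {} | out {} | ==
  [6] u=5 | in {0,2} | out {0,1,2} | prev {} | push {}
  [7] u=6 | in {0,2} | out {2} | prev {} | push {3,4}
  [8] u=7 | in {1,2} | out {0,1,2} | prev {0,2} | push {1,2,5,6}
  [9] u=3 | in {2} | out {1,2} | ==
  [10] u=4 | in {2} | out {2} | prev {} | push {0}
  [11] u=1 | in {0,1,2} | out {0,1,2} | ==
  [12] u=2 | in {0,1,2} | out {1,2} | prev {2} | push {3}
  [13] u=5 | in {0,1,2} | out {0,1,2} | ==
  [14] u=6 | in {0,1,2} | out {2} | ==
  [15] u=0 | in {1,2} | out {2} | ==
  [16] u=3 | in {1,2} | out {1,2} | ==

Converged values:
  [0] {2}
  [1] {0,1,2}
  [2] {1,2}
  [3] {1,2}
  [4] {2}
  [5] {0,1,2}
  [6] {2}
  [7] {0,1,2}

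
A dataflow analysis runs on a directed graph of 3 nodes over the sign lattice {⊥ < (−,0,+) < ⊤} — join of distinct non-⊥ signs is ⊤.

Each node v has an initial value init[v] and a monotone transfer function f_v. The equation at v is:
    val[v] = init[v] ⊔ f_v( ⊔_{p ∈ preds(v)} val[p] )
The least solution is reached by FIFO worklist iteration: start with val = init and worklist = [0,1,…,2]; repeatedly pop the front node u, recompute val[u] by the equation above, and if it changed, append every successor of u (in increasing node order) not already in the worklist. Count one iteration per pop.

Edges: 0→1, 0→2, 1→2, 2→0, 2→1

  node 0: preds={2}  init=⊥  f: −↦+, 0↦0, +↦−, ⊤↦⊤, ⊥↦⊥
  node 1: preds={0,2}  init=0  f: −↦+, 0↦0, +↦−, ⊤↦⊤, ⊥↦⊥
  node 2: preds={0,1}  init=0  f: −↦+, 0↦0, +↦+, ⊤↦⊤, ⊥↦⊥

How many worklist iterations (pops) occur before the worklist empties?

Worklist (3 pops):
  #1 pop 0: in=0 → 0 (was ⊥); enqueue []
  #2 pop 1: in=0 → 0 (no change)
  #3 pop 2: in=0 → 0 (no change)

Fixpoint:
  val[0] = 0
  val[1] = 0
  val[2] = 0

3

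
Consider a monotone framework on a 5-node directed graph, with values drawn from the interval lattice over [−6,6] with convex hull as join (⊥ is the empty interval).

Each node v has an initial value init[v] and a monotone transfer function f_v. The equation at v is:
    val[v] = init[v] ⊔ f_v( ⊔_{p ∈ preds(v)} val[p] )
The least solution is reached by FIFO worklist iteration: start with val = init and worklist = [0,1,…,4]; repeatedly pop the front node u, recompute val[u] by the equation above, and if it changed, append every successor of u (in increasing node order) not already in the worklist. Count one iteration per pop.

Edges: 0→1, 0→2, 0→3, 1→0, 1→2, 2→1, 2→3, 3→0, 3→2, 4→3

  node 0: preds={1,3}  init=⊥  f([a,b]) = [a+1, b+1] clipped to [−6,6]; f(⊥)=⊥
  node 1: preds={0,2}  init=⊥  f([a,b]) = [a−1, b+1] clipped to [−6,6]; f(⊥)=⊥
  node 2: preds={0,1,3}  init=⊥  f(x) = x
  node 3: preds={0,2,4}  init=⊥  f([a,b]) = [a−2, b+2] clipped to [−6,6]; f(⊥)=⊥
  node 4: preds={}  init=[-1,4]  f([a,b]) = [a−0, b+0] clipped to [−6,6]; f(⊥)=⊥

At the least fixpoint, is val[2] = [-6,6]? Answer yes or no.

yes

Iteration log — 17 steps:
  step 1. node 0  ⊔preds=⊥  new=⊥  stable
  step 2. node 1  ⊔preds=⊥  new=⊥  stable
  step 3. node 2  ⊔preds=⊥  new=⊥  stable
  step 4. node 3  ⊔preds=[-1,4]  new=[-3,6]  old=⊥  +wl: 0,2
  step 5. node 4  ⊔preds=⊥  new=[-1,4]  stable
  step 6. node 0  ⊔preds=[-3,6]  new=[-2,6]  old=⊥  +wl: 1,3
  step 7. node 2  ⊔preds=[-3,6]  new=[-3,6]  old=⊥  +wl: 
  step 8. node 1  ⊔preds=[-3,6]  new=[-4,6]  old=⊥  +wl: 0,2
  step 9. node 3  ⊔preds=[-3,6]  new=[-5,6]  old=[-3,6]  +wl: 
  step 10. node 0  ⊔preds=[-5,6]  new=[-4,6]  old=[-2,6]  +wl: 1,3
  step 11. node 2  ⊔preds=[-5,6]  new=[-5,6]  old=[-3,6]  +wl: 
  step 12. node 1  ⊔preds=[-5,6]  new=[-6,6]  old=[-4,6]  +wl: 0,2
  step 13. node 3  ⊔preds=[-5,6]  new=[-6,6]  old=[-5,6]  +wl: 
  step 14. node 0  ⊔preds=[-6,6]  new=[-5,6]  old=[-4,6]  +wl: 1,3
  step 15. node 2  ⊔preds=[-6,6]  new=[-6,6]  old=[-5,6]  +wl: 
  step 16. node 1  ⊔preds=[-6,6]  new=[-6,6]  stable
  step 17. node 3  ⊔preds=[-6,6]  new=[-6,6]  stable

Least fixpoint reached:
  node 0: [-5,6]
  node 1: [-6,6]
  node 2: [-6,6]
  node 3: [-6,6]
  node 4: [-1,4]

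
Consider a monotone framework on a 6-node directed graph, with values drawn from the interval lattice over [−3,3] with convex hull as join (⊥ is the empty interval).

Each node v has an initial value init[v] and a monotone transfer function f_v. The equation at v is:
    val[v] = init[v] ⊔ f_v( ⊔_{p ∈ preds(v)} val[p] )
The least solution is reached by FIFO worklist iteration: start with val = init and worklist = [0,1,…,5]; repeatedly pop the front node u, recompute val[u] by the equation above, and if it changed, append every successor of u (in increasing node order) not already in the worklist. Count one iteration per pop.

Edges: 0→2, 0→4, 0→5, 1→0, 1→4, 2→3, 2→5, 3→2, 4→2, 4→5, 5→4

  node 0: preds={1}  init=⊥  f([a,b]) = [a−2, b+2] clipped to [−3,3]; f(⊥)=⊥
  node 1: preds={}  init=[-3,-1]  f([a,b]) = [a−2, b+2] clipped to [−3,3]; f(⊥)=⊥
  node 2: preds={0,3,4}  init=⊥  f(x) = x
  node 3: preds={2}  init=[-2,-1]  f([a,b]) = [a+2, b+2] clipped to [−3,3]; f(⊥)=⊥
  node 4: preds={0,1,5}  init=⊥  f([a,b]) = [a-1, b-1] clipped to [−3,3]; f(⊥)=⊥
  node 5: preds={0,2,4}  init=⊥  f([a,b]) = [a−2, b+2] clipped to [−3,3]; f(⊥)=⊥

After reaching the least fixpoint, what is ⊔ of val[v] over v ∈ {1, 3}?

Worklist (11 pops):
  #1 pop 0: in=[-3,-1] → [-3,1] (was ⊥); enqueue []
  #2 pop 1: in=⊥ → [-3,-1] (no change)
  #3 pop 2: in=[-3,1] → [-3,1] (was ⊥); enqueue []
  #4 pop 3: in=[-3,1] → [-2,3] (was [-2,-1]); enqueue [2]
  #5 pop 4: in=[-3,1] → [-3,0] (was ⊥); enqueue []
  #6 pop 5: in=[-3,1] → [-3,3] (was ⊥); enqueue [4]
  #7 pop 2: in=[-3,3] → [-3,3] (was [-3,1]); enqueue [3,5]
  #8 pop 4: in=[-3,3] → [-3,2] (was [-3,0]); enqueue [2]
  #9 pop 3: in=[-3,3] → [-2,3] (no change)
  #10 pop 5: in=[-3,3] → [-3,3] (no change)
  #11 pop 2: in=[-3,3] → [-3,3] (no change)

Fixpoint:
  val[0] = [-3,1]
  val[1] = [-3,-1]
  val[2] = [-3,3]
  val[3] = [-2,3]
  val[4] = [-3,2]
  val[5] = [-3,3]

[-3,3]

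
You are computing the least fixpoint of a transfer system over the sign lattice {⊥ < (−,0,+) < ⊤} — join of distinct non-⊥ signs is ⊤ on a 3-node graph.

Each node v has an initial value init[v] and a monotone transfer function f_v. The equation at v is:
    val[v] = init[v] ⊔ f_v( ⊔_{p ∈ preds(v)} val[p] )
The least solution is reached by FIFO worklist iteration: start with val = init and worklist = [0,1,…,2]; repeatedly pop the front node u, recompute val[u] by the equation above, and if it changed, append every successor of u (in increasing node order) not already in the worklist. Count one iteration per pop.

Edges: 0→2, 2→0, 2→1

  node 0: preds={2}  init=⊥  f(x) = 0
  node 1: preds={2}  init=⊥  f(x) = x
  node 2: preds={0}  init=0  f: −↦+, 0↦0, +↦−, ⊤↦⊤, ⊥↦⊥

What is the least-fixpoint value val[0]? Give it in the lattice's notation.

Iteration log — 3 steps:
  step 1. node 0  ⊔preds=0  new=0  old=⊥  +wl: 
  step 2. node 1  ⊔preds=0  new=0  old=⊥  +wl: 
  step 3. node 2  ⊔preds=0  new=0  stable

Least fixpoint reached:
  node 0: 0
  node 1: 0
  node 2: 0

0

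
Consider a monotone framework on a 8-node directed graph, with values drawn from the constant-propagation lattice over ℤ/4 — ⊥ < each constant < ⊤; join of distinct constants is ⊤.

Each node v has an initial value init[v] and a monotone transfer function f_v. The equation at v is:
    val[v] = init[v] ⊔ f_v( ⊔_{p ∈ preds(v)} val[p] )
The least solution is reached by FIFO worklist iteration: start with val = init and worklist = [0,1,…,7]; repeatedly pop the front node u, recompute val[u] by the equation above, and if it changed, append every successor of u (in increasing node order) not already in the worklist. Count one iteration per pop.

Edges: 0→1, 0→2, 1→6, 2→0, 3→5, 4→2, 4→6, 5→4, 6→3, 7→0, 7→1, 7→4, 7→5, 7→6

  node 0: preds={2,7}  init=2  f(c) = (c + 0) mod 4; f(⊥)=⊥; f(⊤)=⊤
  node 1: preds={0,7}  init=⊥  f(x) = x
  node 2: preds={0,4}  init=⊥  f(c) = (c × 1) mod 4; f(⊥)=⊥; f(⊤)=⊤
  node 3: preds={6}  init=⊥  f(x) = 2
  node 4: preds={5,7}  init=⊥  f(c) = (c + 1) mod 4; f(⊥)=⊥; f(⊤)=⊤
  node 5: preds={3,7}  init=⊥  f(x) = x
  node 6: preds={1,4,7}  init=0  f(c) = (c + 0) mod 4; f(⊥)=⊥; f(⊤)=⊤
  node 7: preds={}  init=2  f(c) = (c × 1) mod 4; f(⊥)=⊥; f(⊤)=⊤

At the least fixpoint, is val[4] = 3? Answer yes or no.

Iteration log — 16 steps:
  step 1. node 0  ⊔preds=2  new=2  stable
  step 2. node 1  ⊔preds=2  new=2  old=⊥  +wl: 
  step 3. node 2  ⊔preds=2  new=2  old=⊥  +wl: 0
  step 4. node 3  ⊔preds=0  new=2  old=⊥  +wl: 
  step 5. node 4  ⊔preds=2  new=3  old=⊥  +wl: 2
  step 6. node 5  ⊔preds=2  new=2  old=⊥  +wl: 4
  step 7. node 6  ⊔preds=⊤  new=⊤  old=0  +wl: 3
  step 8. node 7  ⊔preds=⊥  new=2  stable
  step 9. node 0  ⊔preds=2  new=2  stable
  step 10. node 2  ⊔preds=⊤  new=⊤  old=2  +wl: 0
  step 11. node 4  ⊔preds=2  new=3  stable
  step 12. node 3  ⊔preds=⊤  new=2  stable
  step 13. node 0  ⊔preds=⊤  new=⊤  old=2  +wl: 1,2
  step 14. node 1  ⊔preds=⊤  new=⊤  old=2  +wl: 6
  step 15. node 2  ⊔preds=⊤  new=⊤  stable
  step 16. node 6  ⊔preds=⊤  new=⊤  stable

Least fixpoint reached:
  node 0: ⊤
  node 1: ⊤
  node 2: ⊤
  node 3: 2
  node 4: 3
  node 5: 2
  node 6: ⊤
  node 7: 2

yes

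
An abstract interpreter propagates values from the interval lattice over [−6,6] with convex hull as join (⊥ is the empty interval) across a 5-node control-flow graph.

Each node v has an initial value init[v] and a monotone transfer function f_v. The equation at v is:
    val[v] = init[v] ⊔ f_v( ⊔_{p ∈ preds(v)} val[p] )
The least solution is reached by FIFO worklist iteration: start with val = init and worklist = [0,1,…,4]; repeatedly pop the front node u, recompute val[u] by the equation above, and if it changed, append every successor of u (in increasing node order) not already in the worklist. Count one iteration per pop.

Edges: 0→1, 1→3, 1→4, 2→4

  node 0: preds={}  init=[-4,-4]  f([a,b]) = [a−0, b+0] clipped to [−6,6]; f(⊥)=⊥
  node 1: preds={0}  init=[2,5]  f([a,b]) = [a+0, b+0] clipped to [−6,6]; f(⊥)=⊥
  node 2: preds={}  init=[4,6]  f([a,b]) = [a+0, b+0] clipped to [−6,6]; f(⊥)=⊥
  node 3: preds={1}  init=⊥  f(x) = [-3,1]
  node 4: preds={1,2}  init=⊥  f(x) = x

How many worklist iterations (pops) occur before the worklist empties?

Worklist (5 pops):
  #1 pop 0: in=⊥ → [-4,-4] (no change)
  #2 pop 1: in=[-4,-4] → [-4,5] (was [2,5]); enqueue []
  #3 pop 2: in=⊥ → [4,6] (no change)
  #4 pop 3: in=[-4,5] → [-3,1] (was ⊥); enqueue []
  #5 pop 4: in=[-4,6] → [-4,6] (was ⊥); enqueue []

Fixpoint:
  val[0] = [-4,-4]
  val[1] = [-4,5]
  val[2] = [4,6]
  val[3] = [-3,1]
  val[4] = [-4,6]

5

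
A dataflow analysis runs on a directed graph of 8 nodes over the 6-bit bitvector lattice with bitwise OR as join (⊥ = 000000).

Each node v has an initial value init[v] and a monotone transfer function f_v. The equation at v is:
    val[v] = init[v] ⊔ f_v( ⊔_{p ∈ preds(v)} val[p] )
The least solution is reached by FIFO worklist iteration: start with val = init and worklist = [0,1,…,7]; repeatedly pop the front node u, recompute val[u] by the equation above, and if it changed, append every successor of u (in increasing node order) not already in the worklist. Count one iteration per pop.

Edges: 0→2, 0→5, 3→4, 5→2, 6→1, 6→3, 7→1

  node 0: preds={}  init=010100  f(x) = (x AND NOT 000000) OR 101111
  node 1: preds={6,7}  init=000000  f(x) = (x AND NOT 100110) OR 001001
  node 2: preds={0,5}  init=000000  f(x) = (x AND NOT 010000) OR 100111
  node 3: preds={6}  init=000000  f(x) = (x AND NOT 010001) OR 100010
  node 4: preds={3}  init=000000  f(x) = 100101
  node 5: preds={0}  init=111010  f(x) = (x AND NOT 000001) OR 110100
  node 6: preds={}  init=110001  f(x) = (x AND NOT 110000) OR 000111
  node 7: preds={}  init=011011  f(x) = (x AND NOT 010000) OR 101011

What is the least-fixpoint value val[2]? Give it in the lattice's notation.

101111

Trace (12 dequeues):
  [1] u=0 | in 000000 | out 111111 | prev 010100 | push {}
  [2] u=1 | in 111011 | out 011001 | prev 000000 | push {}
  [3] u=2 | in 111111 | out 101111 | prev 000000 | push {}
  [4] u=3 | in 110001 | out 100010 | prev 000000 | push {}
  [5] u=4 | in 100010 | out 100101 | prev 000000 | push {}
  [6] u=5 | in 111111 | out 111110 | prev 111010 | push {2}
  [7] u=6 | in 000000 | out 110111 | prev 110001 | push {1,3}
  [8] u=7 | in 000000 | out 111011 | prev 011011 | push {}
  [9] u=2 | in 111111 | out 101111 | ==
  [10] u=1 | in 111111 | out 011001 | ==
  [11] u=3 | in 110111 | out 100110 | prev 100010 | push {4}
  [12] u=4 | in 100110 | out 100101 | ==

Converged values:
  [0] 111111
  [1] 011001
  [2] 101111
  [3] 100110
  [4] 100101
  [5] 111110
  [6] 110111
  [7] 111011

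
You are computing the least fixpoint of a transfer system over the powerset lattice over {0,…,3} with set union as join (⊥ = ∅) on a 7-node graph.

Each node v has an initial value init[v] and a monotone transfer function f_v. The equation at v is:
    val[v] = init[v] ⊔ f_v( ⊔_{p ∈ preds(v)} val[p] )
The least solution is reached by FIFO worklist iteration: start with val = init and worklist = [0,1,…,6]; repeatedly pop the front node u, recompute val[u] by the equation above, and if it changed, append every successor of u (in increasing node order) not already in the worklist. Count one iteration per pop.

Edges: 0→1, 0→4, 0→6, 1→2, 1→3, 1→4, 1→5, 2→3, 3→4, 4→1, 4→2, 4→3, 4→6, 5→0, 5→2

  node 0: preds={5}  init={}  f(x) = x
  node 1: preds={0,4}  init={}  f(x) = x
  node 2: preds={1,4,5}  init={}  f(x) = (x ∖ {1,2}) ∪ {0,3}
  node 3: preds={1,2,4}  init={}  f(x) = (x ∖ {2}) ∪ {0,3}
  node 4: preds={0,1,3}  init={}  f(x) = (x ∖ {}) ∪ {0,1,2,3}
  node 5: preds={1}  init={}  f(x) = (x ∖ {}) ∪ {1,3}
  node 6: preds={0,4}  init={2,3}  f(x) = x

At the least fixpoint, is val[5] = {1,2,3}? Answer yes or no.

Trace (20 dequeues):
  [1] u=0 | in {} | out {} | ==
  [2] u=1 | in {} | out {} | ==
  [3] u=2 | in {} | out {0,3} | prev {} | push {}
  [4] u=3 | in {0,3} | out {0,3} | prev {} | push {}
  [5] u=4 | in {0,3} | out {0,1,2,3} | prev {} | push {1,2,3}
  [6] u=5 | in {} | out {1,3} | prev {} | push {0}
  [7] u=6 | in {0,1,2,3} | out {0,1,2,3} | prev {2,3} | push {}
  [8] u=1 | in {0,1,2,3} | out {0,1,2,3} | prev {} | push {4,5}
  [9] u=2 | in {0,1,2,3} | out {0,3} | ==
  [10] u=3 | in {0,1,2,3} | out {0,1,3} | prev {0,3} | push {}
  [11] u=0 | in {1,3} | out {1,3} | prev {} | push {1,6}
  [12] u=4 | in {0,1,2,3} | out {0,1,2,3} | ==
  [13] u=5 | in {0,1,2,3} | out {0,1,2,3} | prev {1,3} | push {0,2}
  [14] u=1 | in {0,1,2,3} | out {0,1,2,3} | ==
  [15] u=6 | in {0,1,2,3} | out {0,1,2,3} | ==
  [16] u=0 | in {0,1,2,3} | out {0,1,2,3} | prev {1,3} | push {1,4,6}
  [17] u=2 | in {0,1,2,3} | out {0,3} | ==
  [18] u=1 | in {0,1,2,3} | out {0,1,2,3} | ==
  [19] u=4 | in {0,1,2,3} | out {0,1,2,3} | ==
  [20] u=6 | in {0,1,2,3} | out {0,1,2,3} | ==

Converged values:
  [0] {0,1,2,3}
  [1] {0,1,2,3}
  [2] {0,3}
  [3] {0,1,3}
  [4] {0,1,2,3}
  [5] {0,1,2,3}
  [6] {0,1,2,3}

no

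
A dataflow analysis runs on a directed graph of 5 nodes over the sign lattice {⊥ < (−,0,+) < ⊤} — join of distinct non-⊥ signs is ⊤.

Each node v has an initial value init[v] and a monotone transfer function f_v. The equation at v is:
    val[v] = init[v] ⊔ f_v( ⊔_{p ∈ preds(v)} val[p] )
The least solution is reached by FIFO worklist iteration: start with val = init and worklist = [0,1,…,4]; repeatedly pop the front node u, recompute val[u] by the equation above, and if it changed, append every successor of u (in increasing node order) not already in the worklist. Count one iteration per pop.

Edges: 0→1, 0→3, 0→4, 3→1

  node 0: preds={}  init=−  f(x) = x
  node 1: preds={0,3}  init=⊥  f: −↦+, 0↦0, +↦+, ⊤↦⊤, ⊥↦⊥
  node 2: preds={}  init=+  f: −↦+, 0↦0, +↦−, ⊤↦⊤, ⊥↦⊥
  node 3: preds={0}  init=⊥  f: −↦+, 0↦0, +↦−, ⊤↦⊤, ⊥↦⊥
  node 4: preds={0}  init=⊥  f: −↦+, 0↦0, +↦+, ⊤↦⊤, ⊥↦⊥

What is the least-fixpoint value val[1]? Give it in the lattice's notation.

Iteration log — 6 steps:
  step 1. node 0  ⊔preds=⊥  new=−  stable
  step 2. node 1  ⊔preds=−  new=+  old=⊥  +wl: 
  step 3. node 2  ⊔preds=⊥  new=+  stable
  step 4. node 3  ⊔preds=−  new=+  old=⊥  +wl: 1
  step 5. node 4  ⊔preds=−  new=+  old=⊥  +wl: 
  step 6. node 1  ⊔preds=⊤  new=⊤  old=+  +wl: 

Least fixpoint reached:
  node 0: −
  node 1: ⊤
  node 2: +
  node 3: +
  node 4: +

⊤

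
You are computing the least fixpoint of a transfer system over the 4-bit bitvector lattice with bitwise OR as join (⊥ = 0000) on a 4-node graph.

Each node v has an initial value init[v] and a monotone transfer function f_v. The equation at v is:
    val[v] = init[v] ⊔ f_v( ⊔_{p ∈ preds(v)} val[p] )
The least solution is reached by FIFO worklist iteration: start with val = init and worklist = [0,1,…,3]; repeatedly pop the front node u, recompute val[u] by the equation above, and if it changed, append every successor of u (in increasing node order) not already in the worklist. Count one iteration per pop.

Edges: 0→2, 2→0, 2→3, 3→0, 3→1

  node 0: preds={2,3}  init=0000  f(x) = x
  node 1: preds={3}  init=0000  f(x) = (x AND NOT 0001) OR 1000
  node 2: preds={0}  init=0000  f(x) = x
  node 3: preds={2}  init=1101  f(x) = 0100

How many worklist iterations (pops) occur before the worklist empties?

5

Iteration log — 5 steps:
  step 1. node 0  ⊔preds=1101  new=1101  old=0000  +wl: 
  step 2. node 1  ⊔preds=1101  new=1100  old=0000  +wl: 
  step 3. node 2  ⊔preds=1101  new=1101  old=0000  +wl: 0
  step 4. node 3  ⊔preds=1101  new=1101  stable
  step 5. node 0  ⊔preds=1101  new=1101  stable

Least fixpoint reached:
  node 0: 1101
  node 1: 1100
  node 2: 1101
  node 3: 1101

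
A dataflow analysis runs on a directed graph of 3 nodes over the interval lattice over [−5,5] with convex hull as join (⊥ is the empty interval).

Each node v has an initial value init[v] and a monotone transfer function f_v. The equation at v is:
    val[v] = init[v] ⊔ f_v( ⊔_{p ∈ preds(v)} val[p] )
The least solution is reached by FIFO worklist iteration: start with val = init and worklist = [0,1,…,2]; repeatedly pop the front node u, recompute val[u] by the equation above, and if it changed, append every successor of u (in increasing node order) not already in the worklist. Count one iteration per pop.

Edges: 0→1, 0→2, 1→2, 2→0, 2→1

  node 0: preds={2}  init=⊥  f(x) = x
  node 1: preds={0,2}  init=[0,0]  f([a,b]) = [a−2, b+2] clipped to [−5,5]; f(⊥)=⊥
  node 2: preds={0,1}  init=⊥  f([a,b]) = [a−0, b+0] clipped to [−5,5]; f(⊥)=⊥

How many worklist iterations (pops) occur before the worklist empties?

15

Iteration log — 15 steps:
  step 1. node 0  ⊔preds=⊥  new=⊥  stable
  step 2. node 1  ⊔preds=⊥  new=[0,0]  stable
  step 3. node 2  ⊔preds=[0,0]  new=[0,0]  old=⊥  +wl: 0,1
  step 4. node 0  ⊔preds=[0,0]  new=[0,0]  old=⊥  +wl: 2
  step 5. node 1  ⊔preds=[0,0]  new=[-2,2]  old=[0,0]  +wl: 
  step 6. node 2  ⊔preds=[-2,2]  new=[-2,2]  old=[0,0]  +wl: 0,1
  step 7. node 0  ⊔preds=[-2,2]  new=[-2,2]  old=[0,0]  +wl: 2
  step 8. node 1  ⊔preds=[-2,2]  new=[-4,4]  old=[-2,2]  +wl: 
  step 9. node 2  ⊔preds=[-4,4]  new=[-4,4]  old=[-2,2]  +wl: 0,1
  step 10. node 0  ⊔preds=[-4,4]  new=[-4,4]  old=[-2,2]  +wl: 2
  step 11. node 1  ⊔preds=[-4,4]  new=[-5,5]  old=[-4,4]  +wl: 
  step 12. node 2  ⊔preds=[-5,5]  new=[-5,5]  old=[-4,4]  +wl: 0,1
  step 13. node 0  ⊔preds=[-5,5]  new=[-5,5]  old=[-4,4]  +wl: 2
  step 14. node 1  ⊔preds=[-5,5]  new=[-5,5]  stable
  step 15. node 2  ⊔preds=[-5,5]  new=[-5,5]  stable

Least fixpoint reached:
  node 0: [-5,5]
  node 1: [-5,5]
  node 2: [-5,5]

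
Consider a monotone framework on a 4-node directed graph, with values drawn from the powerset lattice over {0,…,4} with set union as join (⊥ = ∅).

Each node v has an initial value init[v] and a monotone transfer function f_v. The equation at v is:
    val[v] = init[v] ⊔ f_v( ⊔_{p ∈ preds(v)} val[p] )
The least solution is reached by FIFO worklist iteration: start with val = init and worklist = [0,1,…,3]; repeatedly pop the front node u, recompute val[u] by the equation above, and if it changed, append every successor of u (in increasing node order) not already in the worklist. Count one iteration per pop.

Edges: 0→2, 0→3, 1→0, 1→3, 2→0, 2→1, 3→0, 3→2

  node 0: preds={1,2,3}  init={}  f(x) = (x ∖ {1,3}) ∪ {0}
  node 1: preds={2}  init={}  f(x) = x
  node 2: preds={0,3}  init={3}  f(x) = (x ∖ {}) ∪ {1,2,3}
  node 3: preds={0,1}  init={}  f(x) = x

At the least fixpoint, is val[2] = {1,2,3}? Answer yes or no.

Iteration log — 10 steps:
  step 1. node 0  ⊔preds={3}  new={0}  old={}  +wl: 
  step 2. node 1  ⊔preds={3}  new={3}  old={}  +wl: 0
  step 3. node 2  ⊔preds={0}  new={0,1,2,3}  old={3}  +wl: 1
  step 4. node 3  ⊔preds={0,3}  new={0,3}  old={}  +wl: 2
  step 5. node 0  ⊔preds={0,1,2,3}  new={0,2}  old={0}  +wl: 3
  step 6. node 1  ⊔preds={0,1,2,3}  new={0,1,2,3}  old={3}  +wl: 0
  step 7. node 2  ⊔preds={0,2,3}  new={0,1,2,3}  stable
  step 8. node 3  ⊔preds={0,1,2,3}  new={0,1,2,3}  old={0,3}  +wl: 2
  step 9. node 0  ⊔preds={0,1,2,3}  new={0,2}  stable
  step 10. node 2  ⊔preds={0,1,2,3}  new={0,1,2,3}  stable

Least fixpoint reached:
  node 0: {0,2}
  node 1: {0,1,2,3}
  node 2: {0,1,2,3}
  node 3: {0,1,2,3}

no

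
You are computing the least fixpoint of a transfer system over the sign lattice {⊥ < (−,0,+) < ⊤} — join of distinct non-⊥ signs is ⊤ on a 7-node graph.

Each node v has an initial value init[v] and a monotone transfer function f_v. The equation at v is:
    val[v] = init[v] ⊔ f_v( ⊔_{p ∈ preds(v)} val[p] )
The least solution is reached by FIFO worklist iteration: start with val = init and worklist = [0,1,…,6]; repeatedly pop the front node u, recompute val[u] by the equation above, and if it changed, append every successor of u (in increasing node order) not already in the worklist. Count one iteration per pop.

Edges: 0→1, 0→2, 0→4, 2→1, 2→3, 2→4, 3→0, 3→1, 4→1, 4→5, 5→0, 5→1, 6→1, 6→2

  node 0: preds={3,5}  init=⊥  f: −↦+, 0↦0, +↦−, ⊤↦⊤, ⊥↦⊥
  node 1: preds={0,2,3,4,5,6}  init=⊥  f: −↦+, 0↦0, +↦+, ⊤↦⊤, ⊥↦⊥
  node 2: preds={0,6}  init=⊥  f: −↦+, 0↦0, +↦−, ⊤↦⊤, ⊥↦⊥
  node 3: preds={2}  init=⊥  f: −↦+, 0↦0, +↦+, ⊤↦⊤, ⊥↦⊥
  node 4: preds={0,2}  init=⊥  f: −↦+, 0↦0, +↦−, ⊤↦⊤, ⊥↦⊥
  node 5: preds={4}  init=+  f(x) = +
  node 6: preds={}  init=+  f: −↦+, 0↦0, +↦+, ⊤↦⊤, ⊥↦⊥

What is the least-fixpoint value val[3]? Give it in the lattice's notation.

⊤

Worklist (12 pops):
  #1 pop 0: in=+ → − (was ⊥); enqueue []
  #2 pop 1: in=⊤ → ⊤ (was ⊥); enqueue []
  #3 pop 2: in=⊤ → ⊤ (was ⊥); enqueue [1]
  #4 pop 3: in=⊤ → ⊤ (was ⊥); enqueue [0]
  #5 pop 4: in=⊤ → ⊤ (was ⊥); enqueue []
  #6 pop 5: in=⊤ → + (no change)
  #7 pop 6: in=⊥ → + (no change)
  #8 pop 1: in=⊤ → ⊤ (no change)
  #9 pop 0: in=⊤ → ⊤ (was −); enqueue [1,2,4]
  #10 pop 1: in=⊤ → ⊤ (no change)
  #11 pop 2: in=⊤ → ⊤ (no change)
  #12 pop 4: in=⊤ → ⊤ (no change)

Fixpoint:
  val[0] = ⊤
  val[1] = ⊤
  val[2] = ⊤
  val[3] = ⊤
  val[4] = ⊤
  val[5] = +
  val[6] = +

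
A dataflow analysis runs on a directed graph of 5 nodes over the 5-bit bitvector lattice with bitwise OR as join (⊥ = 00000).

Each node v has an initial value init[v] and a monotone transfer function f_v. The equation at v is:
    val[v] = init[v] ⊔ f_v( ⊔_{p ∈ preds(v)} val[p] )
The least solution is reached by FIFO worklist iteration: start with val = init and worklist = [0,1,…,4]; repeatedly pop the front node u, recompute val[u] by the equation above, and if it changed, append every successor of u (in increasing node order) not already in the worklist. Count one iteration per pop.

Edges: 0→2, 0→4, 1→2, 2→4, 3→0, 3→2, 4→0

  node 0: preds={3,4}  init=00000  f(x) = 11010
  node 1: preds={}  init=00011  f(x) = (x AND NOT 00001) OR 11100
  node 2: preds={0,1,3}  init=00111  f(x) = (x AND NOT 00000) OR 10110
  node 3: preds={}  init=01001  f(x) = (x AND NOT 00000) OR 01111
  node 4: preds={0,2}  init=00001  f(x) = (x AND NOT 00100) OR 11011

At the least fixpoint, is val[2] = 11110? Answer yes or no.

Worklist (7 pops):
  #1 pop 0: in=01001 → 11010 (was 00000); enqueue []
  #2 pop 1: in=00000 → 11111 (was 00011); enqueue []
  #3 pop 2: in=11111 → 11111 (was 00111); enqueue []
  #4 pop 3: in=00000 → 01111 (was 01001); enqueue [0,2]
  #5 pop 4: in=11111 → 11011 (was 00001); enqueue []
  #6 pop 0: in=11111 → 11010 (no change)
  #7 pop 2: in=11111 → 11111 (no change)

Fixpoint:
  val[0] = 11010
  val[1] = 11111
  val[2] = 11111
  val[3] = 01111
  val[4] = 11011

no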